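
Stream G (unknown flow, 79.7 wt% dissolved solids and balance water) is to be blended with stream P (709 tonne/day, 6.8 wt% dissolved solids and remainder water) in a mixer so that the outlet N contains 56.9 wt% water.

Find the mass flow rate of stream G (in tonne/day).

Let G be the unknown flow. Total out = 709 + G.
water balance: 660.79 + 0.203·G = 0.569·(709 + G)
(0.203 − 0.569)·G = 0.569×709 − 660.79 = -257.37
G = -257.37 / -0.366 = 703.19 tonne/day

703.2 tonne/day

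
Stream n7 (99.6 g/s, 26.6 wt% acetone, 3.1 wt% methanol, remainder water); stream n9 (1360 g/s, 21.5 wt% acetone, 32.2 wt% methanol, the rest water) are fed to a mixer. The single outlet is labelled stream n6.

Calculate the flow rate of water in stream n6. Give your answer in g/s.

water out = water in = 99.6×0.703 + 1360×0.463 = 699.7 g/s.

699.7 g/s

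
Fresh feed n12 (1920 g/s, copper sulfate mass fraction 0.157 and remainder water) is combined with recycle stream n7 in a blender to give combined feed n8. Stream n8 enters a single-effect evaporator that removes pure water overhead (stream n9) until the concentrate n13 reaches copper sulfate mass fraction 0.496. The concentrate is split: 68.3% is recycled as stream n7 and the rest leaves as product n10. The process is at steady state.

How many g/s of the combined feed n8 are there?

3229 g/s

Overall copper sulfate balance (none leaves overhead): copper sulfate in fresh feed = copper sulfate in product, i.e. 1920×0.157 = (1−0.683)·n13·0.496.
n13 = 301.44/(0.496×0.317) = 1917.2 g/s.
Recycle n7 = 0.683×1917.2 = 1309.4 g/s.
Combined feed n8 = 1920 + 1309.4 = 3229.4 g/s.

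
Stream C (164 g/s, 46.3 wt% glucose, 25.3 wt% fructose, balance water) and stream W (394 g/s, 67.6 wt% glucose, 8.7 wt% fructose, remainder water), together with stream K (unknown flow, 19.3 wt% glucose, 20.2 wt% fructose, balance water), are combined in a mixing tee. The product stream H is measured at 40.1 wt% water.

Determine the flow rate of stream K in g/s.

410.8 g/s

Let K be the unknown flow. Total out = 558 + K.
water balance: 139.95 + 0.605·K = 0.401·(558 + K)
(0.605 − 0.401)·K = 0.401×558 − 139.95 = 83.804
K = 83.804 / 0.204 = 410.8 g/s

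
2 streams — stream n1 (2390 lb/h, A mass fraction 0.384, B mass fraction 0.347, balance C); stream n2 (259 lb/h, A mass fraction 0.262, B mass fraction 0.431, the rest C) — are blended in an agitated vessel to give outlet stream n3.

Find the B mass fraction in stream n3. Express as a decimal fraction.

0.355

Total flow out = 2390 + 259 = 2649 lb/h.
B in = 2390×0.347 + 259×0.431 = 940.96 lb/h.
B mass fraction in n3 = 940.96/2649 = 0.355.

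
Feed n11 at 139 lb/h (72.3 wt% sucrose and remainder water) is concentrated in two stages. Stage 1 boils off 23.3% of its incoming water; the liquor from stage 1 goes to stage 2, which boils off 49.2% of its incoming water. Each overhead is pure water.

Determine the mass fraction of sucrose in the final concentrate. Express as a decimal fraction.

0.870

water in feed = 139×0.277 = 38.503 lb/h.
After stage 1: water left = (1−0.233)×38.503 = 29.532; stream total = 130.03 lb/h.
After stage 2: water left = (1−0.492)×29.532 = 15.002; final concentrate = 115.5 lb/h.
sucrose fraction = 100.5/115.5 = 0.870.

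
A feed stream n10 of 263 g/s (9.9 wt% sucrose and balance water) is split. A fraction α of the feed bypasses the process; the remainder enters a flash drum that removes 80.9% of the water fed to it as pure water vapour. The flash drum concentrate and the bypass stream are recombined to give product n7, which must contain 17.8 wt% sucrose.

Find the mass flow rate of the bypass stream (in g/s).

All 263×0.099 = 26.037 g/s of sucrose reaches n7, so n7 = 26.037/0.178 = 146.28 g/s and vapour = 116.72 g/s.
The evaporator receives (1−α)·263 of feed at 0.901 water and removes 0.809 of that water:
0.809×0.901×(1−α)×263 = 116.72
(1−α) = 116.72/191.7 = 0.6089;  α = 0.3911.
Bypass flow = 0.3911×263 = 102.86 g/s.

102.9 g/s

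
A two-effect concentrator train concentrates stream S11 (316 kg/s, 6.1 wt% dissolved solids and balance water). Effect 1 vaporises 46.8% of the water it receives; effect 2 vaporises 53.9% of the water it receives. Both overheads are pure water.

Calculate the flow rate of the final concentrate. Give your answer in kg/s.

water in feed = 316×0.939 = 296.72 kg/s.
After stage 1: water left = (1−0.468)×296.72 = 157.86; stream total = 177.13 kg/s.
After stage 2: water left = (1−0.539)×157.86 = 72.772; final concentrate = 92.048 kg/s.

92.05 kg/s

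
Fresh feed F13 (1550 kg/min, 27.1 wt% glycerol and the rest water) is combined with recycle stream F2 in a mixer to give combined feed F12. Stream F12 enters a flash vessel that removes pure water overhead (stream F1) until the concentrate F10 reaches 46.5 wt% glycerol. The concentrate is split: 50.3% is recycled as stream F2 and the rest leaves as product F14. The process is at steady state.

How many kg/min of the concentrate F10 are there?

1818 kg/min

Overall glycerol balance (none leaves overhead): glycerol in fresh feed = glycerol in product, i.e. 1550×0.271 = (1−0.503)·F10·0.465.
F10 = 420.05/(0.465×0.497) = 1817.6 kg/min.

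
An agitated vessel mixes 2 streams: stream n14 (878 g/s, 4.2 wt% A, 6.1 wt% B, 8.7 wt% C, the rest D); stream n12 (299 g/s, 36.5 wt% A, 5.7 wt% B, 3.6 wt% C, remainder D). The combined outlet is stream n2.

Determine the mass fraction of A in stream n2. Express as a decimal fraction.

0.124

Total flow out = 878 + 299 = 1177 g/s.
A in = 878×0.042 + 299×0.365 = 146.01 g/s.
A mass fraction in n2 = 146.01/1177 = 0.124.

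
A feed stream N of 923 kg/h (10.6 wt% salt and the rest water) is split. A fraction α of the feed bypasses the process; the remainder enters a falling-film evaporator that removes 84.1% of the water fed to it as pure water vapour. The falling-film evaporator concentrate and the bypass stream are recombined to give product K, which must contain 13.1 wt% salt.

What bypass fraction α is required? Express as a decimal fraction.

0.746

All 923×0.106 = 97.838 kg/h of salt reaches K, so K = 97.838/0.131 = 746.85 kg/h and vapour = 176.15 kg/h.
The evaporator receives (1−α)·923 of feed at 0.894 water and removes 0.841 of that water:
0.841×0.894×(1−α)×923 = 176.15
(1−α) = 176.15/693.96 = 0.2538;  α = 0.7462.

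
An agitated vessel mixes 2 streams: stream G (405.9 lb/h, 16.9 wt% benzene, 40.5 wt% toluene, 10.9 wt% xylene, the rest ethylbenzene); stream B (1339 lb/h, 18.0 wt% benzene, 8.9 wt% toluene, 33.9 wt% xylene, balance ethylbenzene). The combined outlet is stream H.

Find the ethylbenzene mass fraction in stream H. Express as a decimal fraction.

Total flow out = 405.9 + 1339 = 1744.9 lb/h.
ethylbenzene in = 405.9×0.317 + 1339×0.392 = 653.56 lb/h.
ethylbenzene mass fraction in H = 653.56/1744.9 = 0.3746.

0.3746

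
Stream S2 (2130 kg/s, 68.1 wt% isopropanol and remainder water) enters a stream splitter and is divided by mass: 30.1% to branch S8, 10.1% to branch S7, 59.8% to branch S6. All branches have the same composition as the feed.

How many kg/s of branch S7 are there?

Branch S7 flow = 0.101×2130 = 215.13 kg/s.

215.1 kg/s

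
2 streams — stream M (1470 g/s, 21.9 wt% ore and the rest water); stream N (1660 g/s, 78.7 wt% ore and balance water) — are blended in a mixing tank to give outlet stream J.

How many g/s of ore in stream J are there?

1628 g/s

ore out = ore in = 1470×0.219 + 1660×0.787 = 1628.4 g/s.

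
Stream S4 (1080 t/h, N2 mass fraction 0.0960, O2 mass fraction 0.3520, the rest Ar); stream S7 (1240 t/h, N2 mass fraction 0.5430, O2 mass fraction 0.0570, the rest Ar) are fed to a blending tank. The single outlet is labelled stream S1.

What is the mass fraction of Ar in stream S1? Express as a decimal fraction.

0.4708

Total flow out = 1080 + 1240 = 2320 t/h.
Ar in = 1080×0.552 + 1240×0.400 = 1092.2 t/h.
Ar mass fraction in S1 = 1092.2/2320 = 0.4708.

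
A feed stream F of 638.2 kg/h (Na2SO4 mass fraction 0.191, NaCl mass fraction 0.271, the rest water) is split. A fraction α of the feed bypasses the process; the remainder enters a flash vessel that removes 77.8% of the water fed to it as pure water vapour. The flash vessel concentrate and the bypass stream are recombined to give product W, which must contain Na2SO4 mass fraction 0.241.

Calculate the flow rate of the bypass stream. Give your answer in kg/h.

All 638.2×0.191 = 121.9 kg/h of Na2SO4 reaches W, so W = 121.9/0.241 = 505.79 kg/h and vapour = 132.41 kg/h.
The evaporator receives (1−α)·638.2 of feed at 0.538 water and removes 0.778 of that water:
0.778×0.538×(1−α)×638.2 = 132.41
(1−α) = 132.41/267.13 = 0.4957;  α = 0.5043.
Bypass flow = 0.5043×638.2 = 321.86 kg/h.

321.9 kg/h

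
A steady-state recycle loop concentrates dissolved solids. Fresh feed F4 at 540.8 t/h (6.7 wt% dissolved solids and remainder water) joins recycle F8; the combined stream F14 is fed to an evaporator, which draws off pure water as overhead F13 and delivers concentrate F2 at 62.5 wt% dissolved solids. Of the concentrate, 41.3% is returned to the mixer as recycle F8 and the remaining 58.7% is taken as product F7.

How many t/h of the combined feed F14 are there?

Overall dissolved solids balance (none leaves overhead): dissolved solids in fresh feed = dissolved solids in product, i.e. 540.8×0.067 = (1−0.413)·F2·0.625.
F2 = 36.234/(0.625×0.587) = 98.763 t/h.
Recycle F8 = 0.413×98.763 = 40.789 t/h.
Combined feed F14 = 540.8 + 40.789 = 581.59 t/h.

581.6 t/h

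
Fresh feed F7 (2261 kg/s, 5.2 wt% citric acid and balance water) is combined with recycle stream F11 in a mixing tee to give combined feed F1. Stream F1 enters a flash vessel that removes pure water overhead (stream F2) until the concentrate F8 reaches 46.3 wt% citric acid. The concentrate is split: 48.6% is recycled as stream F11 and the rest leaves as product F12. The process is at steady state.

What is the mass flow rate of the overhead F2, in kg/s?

Overall citric acid balance (none leaves overhead): citric acid in fresh feed = citric acid in product, i.e. 2261×0.052 = (1−0.486)·F8·0.463.
F8 = 117.57/(0.463×0.514) = 494.04 kg/s.
Recycle F11 = 0.486×494.04 = 240.1 kg/s.
Combined feed F1 = 2261 + 240.1 = 2501.1 kg/s.
Overhead F2 = F1 − F8 = 2501.1 − 494.04 = 2007.1 kg/s.

2007 kg/s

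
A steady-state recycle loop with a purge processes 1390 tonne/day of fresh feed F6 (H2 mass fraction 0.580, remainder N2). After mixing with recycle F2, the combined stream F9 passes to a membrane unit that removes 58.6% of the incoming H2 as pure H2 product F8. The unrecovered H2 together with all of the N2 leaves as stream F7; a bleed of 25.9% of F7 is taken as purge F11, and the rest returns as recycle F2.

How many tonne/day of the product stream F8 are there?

681.5 tonne/day

H2 in F9: m_A = 1390×0.580 + (1−0.259)·(1−0.586)·m_A, so m_A = 806.2/0.6932 = 1163 tonne/day.
Product F8 = 0.586×1163 = 681.5 tonne/day.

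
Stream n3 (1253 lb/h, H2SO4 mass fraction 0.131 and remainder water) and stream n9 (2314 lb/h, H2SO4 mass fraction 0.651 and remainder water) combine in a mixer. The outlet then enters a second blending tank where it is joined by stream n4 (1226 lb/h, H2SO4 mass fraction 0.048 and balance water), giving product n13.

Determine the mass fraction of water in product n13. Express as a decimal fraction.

0.639

Overall, product flow = 4793 lb/h.
water in = 1253×0.869 + 2314×0.349 + 1226×0.952 = 3063.6 lb/h.
water fraction in n13 = 0.639.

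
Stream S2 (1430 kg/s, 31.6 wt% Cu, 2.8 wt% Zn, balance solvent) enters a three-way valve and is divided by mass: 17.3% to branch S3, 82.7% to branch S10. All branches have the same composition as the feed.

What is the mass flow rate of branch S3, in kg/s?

Branch S3 flow = 0.173×1430 = 247.39 kg/s.

247.4 kg/s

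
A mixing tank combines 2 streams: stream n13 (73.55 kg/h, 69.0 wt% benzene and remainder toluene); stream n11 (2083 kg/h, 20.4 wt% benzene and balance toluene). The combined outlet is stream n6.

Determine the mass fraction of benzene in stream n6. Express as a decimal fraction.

0.221

Total flow out = 73.55 + 2083 = 2156.6 kg/h.
benzene in = 73.55×0.690 + 2083×0.204 = 475.68 kg/h.
benzene mass fraction in n6 = 475.68/2156.6 = 0.221.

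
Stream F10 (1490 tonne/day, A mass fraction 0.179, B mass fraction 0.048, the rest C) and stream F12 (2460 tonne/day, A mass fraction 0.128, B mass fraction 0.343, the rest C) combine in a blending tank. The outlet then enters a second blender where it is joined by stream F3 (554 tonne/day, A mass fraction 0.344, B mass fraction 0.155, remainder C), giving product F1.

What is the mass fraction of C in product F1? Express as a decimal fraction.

Overall, product flow = 4504 tonne/day.
C in = 1490×0.773 + 2460×0.529 + 554×0.501 = 2730.7 tonne/day.
C fraction in F1 = 0.606.

0.606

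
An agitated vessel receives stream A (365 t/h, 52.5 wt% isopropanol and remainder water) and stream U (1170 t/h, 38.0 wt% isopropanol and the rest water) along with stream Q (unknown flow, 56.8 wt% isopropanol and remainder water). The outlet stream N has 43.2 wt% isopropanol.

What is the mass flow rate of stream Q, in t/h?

197.8 t/h

Let Q be the unknown flow. Total out = 1535 + Q.
isopropanol balance: 636.23 + 0.568·Q = 0.432·(1535 + Q)
(0.568 − 0.432)·Q = 0.432×1535 − 636.23 = 26.895
Q = 26.895 / 0.136 = 197.76 t/h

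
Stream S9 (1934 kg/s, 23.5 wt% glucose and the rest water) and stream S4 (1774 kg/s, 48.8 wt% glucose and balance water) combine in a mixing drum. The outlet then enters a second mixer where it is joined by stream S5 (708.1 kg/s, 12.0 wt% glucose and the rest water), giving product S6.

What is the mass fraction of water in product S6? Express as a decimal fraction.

0.6818

Overall, product flow = 4416.1 kg/s.
water in = 1934×0.765 + 1774×0.512 + 708.1×0.880 = 3010.9 kg/s.
water fraction in S6 = 0.6818.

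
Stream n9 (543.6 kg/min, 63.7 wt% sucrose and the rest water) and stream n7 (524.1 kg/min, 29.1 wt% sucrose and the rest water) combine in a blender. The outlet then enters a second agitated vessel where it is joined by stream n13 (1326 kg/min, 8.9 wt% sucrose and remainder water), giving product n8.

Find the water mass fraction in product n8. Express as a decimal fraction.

Overall, product flow = 2393.7 kg/min.
water in = 543.6×0.363 + 524.1×0.709 + 1326×0.911 = 1776.9 kg/min.
water fraction in n8 = 0.742.

0.742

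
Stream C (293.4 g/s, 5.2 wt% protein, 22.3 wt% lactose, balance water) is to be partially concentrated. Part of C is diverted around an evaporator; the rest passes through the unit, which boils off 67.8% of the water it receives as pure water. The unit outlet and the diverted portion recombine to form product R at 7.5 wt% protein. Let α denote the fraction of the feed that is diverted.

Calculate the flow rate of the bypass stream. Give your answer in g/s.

110.4 g/s

All 293.4×0.052 = 15.257 g/s of protein reaches R, so R = 15.257/0.075 = 203.42 g/s and vapour = 89.976 g/s.
The evaporator receives (1−α)·293.4 of feed at 0.725 water and removes 0.678 of that water:
0.678×0.725×(1−α)×293.4 = 89.976
(1−α) = 89.976/144.22 = 0.6239;  α = 0.3761.
Bypass flow = 0.3761×293.4 = 110.35 g/s.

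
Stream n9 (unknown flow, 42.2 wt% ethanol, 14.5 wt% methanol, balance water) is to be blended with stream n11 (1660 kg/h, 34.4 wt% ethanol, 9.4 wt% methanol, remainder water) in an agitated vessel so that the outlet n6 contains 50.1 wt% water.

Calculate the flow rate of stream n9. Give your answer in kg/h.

Let n9 be the unknown flow. Total out = 1660 + n9.
water balance: 932.92 + 0.433·n9 = 0.501·(1660 + n9)
(0.433 − 0.501)·n9 = 0.501×1660 − 932.92 = -101.26
n9 = -101.26 / -0.068 = 1489.1 kg/h

1489 kg/h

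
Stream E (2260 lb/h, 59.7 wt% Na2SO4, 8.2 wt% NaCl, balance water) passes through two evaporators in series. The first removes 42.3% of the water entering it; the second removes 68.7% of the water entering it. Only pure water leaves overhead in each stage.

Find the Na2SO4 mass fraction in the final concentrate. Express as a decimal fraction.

0.810

water in feed = 2260×0.321 = 725.46 lb/h.
After stage 1: water left = (1−0.423)×725.46 = 418.59; stream total = 1953.1 lb/h.
After stage 2: water left = (1−0.687)×418.59 = 131.02; final concentrate = 1665.6 lb/h.
Na2SO4 fraction = 1349.2/1665.6 = 0.810.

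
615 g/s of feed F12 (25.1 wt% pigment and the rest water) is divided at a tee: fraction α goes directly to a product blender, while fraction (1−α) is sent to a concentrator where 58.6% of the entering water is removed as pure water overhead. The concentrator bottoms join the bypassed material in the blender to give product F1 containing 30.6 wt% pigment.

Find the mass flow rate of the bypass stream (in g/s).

All 615×0.251 = 154.37 g/s of pigment reaches F1, so F1 = 154.37/0.306 = 504.46 g/s and vapour = 110.54 g/s.
The evaporator receives (1−α)·615 of feed at 0.749 water and removes 0.586 of that water:
0.586×0.749×(1−α)×615 = 110.54
(1−α) = 110.54/269.93 = 0.4095;  α = 0.5905.
Bypass flow = 0.5905×615 = 363.15 g/s.

363.2 g/s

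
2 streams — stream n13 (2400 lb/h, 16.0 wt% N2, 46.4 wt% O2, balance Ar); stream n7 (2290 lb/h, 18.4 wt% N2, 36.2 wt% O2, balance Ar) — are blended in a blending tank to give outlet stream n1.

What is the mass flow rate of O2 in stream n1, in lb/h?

1943 lb/h

O2 out = O2 in = 2400×0.464 + 2290×0.362 = 1942.6 lb/h.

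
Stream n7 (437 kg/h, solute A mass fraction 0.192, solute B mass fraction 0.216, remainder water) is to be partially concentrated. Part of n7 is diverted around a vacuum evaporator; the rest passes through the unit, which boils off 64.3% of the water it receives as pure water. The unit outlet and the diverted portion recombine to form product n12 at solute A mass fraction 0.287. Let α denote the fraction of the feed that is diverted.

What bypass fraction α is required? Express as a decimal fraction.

0.130

All 437×0.192 = 83.904 kg/h of solute A reaches n12, so n12 = 83.904/0.287 = 292.35 kg/h and vapour = 144.65 kg/h.
The evaporator receives (1−α)·437 of feed at 0.592 water and removes 0.643 of that water:
0.643×0.592×(1−α)×437 = 144.65
(1−α) = 144.65/166.35 = 0.8696;  α = 0.1304.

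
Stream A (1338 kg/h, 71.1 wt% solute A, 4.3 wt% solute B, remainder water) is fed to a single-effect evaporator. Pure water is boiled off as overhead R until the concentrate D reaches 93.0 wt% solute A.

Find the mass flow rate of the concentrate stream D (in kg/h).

solute A is conserved: 1338×0.711 = 951.32 kg/h all reports to the concentrate.
Concentrate = 951.32/(target fraction) = 1022.9 kg/h.

1023 kg/h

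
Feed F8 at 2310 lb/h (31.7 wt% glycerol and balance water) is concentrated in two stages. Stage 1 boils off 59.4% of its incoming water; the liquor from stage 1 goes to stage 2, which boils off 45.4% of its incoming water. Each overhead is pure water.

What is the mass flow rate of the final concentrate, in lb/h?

1082 lb/h

water in feed = 2310×0.683 = 1577.7 lb/h.
After stage 1: water left = (1−0.594)×1577.7 = 640.56; stream total = 1372.8 lb/h.
After stage 2: water left = (1−0.454)×640.56 = 349.74; final concentrate = 1082 lb/h.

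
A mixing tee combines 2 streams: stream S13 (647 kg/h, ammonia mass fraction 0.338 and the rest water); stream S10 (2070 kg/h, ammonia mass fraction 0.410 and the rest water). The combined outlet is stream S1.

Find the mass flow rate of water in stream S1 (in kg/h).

water out = water in = 647×0.662 + 2070×0.590 = 1649.6 kg/h.

1650 kg/h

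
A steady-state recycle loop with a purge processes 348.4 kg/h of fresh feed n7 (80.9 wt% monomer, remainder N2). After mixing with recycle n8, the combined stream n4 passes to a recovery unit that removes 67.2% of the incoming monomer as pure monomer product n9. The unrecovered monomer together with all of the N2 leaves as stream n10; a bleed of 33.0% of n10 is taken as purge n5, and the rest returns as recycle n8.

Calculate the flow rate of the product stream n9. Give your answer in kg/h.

242.8 kg/h

monomer in n4: m_A = 348.4×0.809 + (1−0.330)·(1−0.672)·m_A, so m_A = 281.86/0.7802 = 361.24 kg/h.
Product n9 = 0.672×361.24 = 242.75 kg/h.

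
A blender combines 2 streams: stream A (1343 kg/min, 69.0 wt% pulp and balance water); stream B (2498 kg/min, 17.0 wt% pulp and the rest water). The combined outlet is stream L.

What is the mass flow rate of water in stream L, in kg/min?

2490 kg/min

water out = water in = 1343×0.310 + 2498×0.830 = 2489.7 kg/min.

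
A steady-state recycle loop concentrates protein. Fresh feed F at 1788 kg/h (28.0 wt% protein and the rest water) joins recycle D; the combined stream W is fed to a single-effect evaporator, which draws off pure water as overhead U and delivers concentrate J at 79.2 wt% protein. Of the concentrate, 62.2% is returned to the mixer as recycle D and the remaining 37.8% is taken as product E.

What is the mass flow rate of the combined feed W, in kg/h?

2828 kg/h

Overall protein balance (none leaves overhead): protein in fresh feed = protein in product, i.e. 1788×0.280 = (1−0.622)·J·0.792.
J = 500.64/(0.792×0.378) = 1672.3 kg/h.
Recycle D = 0.622×1672.3 = 1040.2 kg/h.
Combined feed W = 1788 + 1040.2 = 2828.2 kg/h.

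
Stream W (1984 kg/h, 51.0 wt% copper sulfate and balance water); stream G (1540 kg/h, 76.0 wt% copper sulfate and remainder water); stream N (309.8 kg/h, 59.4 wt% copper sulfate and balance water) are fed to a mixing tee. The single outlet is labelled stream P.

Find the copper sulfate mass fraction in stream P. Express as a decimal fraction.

0.617

Total flow out = 1984 + 1540 + 309.8 = 3833.8 kg/h.
copper sulfate in = 1984×0.510 + 1540×0.760 + 309.8×0.594 = 2366.3 kg/h.
copper sulfate mass fraction in P = 2366.3/3833.8 = 0.617.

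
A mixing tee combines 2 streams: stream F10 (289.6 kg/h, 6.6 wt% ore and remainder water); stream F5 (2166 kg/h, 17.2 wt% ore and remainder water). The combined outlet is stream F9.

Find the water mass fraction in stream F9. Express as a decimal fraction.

0.841

Total flow out = 289.6 + 2166 = 2455.6 kg/h.
water in = 289.6×0.934 + 2166×0.828 = 2063.9 kg/h.
water mass fraction in F9 = 2063.9/2455.6 = 0.841.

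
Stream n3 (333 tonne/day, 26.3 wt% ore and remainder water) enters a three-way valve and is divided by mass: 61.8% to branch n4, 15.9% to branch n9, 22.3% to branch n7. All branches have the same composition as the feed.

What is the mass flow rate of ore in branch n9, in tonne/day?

13.93 tonne/day

Branch n9 total = 0.159×333 = 52.947 tonne/day.
ore in n9 = 0.263×52.947 = 13.925 tonne/day.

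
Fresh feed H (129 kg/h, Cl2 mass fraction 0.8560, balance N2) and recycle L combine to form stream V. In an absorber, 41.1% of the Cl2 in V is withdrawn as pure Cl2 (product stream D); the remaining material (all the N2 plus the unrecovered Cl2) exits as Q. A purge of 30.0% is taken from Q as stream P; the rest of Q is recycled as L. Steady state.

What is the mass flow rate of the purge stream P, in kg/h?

51.78 kg/h

N2 enters only via H and leaves only via the purge: 129×0.144 = 0.300×(N2 in Q), and the absorber passes all N2, so N2 in V = N2 in Q = 61.92 kg/h.
Cl2 in V: m_A = 129×0.856 + (1−0.300)·(1−0.411)·m_A, so m_A = 110.42/0.5877 = 187.89 kg/h.
Q = (1−0.411)×187.89 + 61.92 = 172.59 kg/h.
Purge P = 0.300×172.59 = 51.776 kg/h.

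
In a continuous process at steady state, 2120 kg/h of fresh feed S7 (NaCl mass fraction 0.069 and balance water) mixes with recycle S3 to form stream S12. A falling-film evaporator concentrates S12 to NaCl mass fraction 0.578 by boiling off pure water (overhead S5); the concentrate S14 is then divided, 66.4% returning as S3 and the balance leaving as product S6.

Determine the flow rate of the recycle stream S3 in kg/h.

500.1 kg/h

Overall NaCl balance (none leaves overhead): NaCl in fresh feed = NaCl in product, i.e. 2120×0.069 = (1−0.664)·S14·0.578.
S14 = 146.28/(0.578×0.336) = 753.21 kg/h.
Recycle S3 = 0.664×753.21 = 500.13 kg/h.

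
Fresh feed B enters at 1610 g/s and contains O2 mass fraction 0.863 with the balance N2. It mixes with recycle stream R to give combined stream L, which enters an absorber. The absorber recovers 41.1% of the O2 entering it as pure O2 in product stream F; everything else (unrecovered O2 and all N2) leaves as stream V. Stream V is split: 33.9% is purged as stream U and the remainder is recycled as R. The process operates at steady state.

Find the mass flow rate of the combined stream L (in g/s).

N2 enters only via B and leaves only via the purge: 1610×0.137 = 0.339×(N2 in V), and the absorber passes all N2, so N2 in L = N2 in V = 650.65 g/s.
O2 in L: m_A = 1610×0.863 + (1−0.339)·(1−0.411)·m_A, so m_A = 1389.4/0.6107 = 2275.3 g/s.
L = 2275.3 + 650.65 = 2925.9 g/s.

2926 g/s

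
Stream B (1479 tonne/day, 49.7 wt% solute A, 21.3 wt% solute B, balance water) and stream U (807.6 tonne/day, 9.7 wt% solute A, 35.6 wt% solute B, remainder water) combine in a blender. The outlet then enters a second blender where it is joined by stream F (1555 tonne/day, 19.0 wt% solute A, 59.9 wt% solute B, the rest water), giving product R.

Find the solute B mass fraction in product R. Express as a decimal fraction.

0.3993

Overall, product flow = 3841.6 tonne/day.
solute B in = 1479×0.213 + 807.6×0.356 + 1555×0.599 = 1534 tonne/day.
solute B fraction in R = 0.3993.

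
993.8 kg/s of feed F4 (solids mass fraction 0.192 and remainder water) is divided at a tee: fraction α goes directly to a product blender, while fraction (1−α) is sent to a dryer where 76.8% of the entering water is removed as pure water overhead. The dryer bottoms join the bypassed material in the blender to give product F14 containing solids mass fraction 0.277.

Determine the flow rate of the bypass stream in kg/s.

502.4 kg/s

All 993.8×0.192 = 190.81 kg/s of solids reaches F14, so F14 = 190.81/0.277 = 688.84 kg/s and vapour = 304.96 kg/s.
The evaporator receives (1−α)·993.8 of feed at 0.808 water and removes 0.768 of that water:
0.768×0.808×(1−α)×993.8 = 304.96
(1−α) = 304.96/616.7 = 0.4945;  α = 0.5055.
Bypass flow = 0.5055×993.8 = 502.37 kg/s.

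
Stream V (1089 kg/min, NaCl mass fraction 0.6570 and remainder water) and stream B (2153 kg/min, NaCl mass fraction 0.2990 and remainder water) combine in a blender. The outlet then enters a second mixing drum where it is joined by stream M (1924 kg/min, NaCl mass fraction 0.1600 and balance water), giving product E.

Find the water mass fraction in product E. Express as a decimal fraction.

0.6773

Overall, product flow = 5166 kg/min.
water in = 1089×0.343 + 2153×0.701 + 1924×0.840 = 3498.9 kg/min.
water fraction in E = 0.6773.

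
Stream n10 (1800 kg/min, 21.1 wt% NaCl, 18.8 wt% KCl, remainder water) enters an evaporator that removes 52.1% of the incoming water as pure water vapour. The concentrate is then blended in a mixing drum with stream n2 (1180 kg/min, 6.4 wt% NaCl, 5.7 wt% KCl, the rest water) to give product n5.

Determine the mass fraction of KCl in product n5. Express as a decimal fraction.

0.168

Vapour removed = 0.521×0.601×1800 = 563.62 kg/min; concentrate = 1236.4 kg/min.
KCl reaching the mixer = 338.4 (from concentrate) + 1180×0.057 = 405.66 kg/min.
Product flow = 1236.4 + 1180 = 2416.4 kg/min; KCl fraction = 0.168.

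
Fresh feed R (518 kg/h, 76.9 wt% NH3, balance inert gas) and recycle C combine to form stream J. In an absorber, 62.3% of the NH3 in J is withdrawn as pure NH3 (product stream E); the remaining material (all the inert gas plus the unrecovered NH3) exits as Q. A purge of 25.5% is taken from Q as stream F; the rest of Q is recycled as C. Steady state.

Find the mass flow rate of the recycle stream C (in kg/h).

inert gas enters only via R and leaves only via the purge: 518×0.231 = 0.255×(inert gas in Q), and the absorber passes all inert gas, so inert gas in J = inert gas in Q = 469.25 kg/h.
NH3 in J: m_A = 518×0.769 + (1−0.255)·(1−0.623)·m_A, so m_A = 398.34/0.7191 = 553.92 kg/h.
Q = (1−0.623)×553.92 + 469.25 = 678.07 kg/h.
Recycle C = (1−0.255)×678.07 = 505.17 kg/h.

505.2 kg/h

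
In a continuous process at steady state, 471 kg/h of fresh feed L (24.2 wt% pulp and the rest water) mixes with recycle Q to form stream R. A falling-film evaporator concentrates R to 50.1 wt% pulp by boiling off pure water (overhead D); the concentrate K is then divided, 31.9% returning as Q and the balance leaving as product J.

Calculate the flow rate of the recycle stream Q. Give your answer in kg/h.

Overall pulp balance (none leaves overhead): pulp in fresh feed = pulp in product, i.e. 471×0.242 = (1−0.319)·K·0.501.
K = 113.98/(0.501×0.681) = 334.08 kg/h.
Recycle Q = 0.319×334.08 = 106.57 kg/h.

106.6 kg/h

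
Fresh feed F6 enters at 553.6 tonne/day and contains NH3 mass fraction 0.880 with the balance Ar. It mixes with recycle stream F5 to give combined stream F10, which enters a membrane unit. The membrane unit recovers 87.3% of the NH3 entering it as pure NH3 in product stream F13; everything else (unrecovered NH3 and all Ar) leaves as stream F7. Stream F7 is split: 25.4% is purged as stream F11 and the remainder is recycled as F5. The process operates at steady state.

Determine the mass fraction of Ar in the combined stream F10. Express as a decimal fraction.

Ar enters only via F6 and leaves only via the purge: 553.6×0.120 = 0.254×(Ar in F7), and the membrane unit passes all Ar, so Ar in F10 = Ar in F7 = 261.54 tonne/day.
NH3 in F10: m_A = 553.6×0.880 + (1−0.254)·(1−0.873)·m_A, so m_A = 487.17/0.9053 = 538.15 tonne/day.
F10 = 538.15 + 261.54 = 799.7 tonne/day.
Ar fraction in F10 = 261.54/799.7 = 0.327.

0.327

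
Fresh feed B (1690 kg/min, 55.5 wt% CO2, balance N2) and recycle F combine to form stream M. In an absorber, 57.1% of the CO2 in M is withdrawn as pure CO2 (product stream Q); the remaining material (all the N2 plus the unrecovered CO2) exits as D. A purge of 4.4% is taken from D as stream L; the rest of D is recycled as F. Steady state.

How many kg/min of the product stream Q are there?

907.9 kg/min

CO2 in M: m_A = 1690×0.555 + (1−0.044)·(1−0.571)·m_A, so m_A = 937.95/0.5899 = 1590.1 kg/min.
Product Q = 0.571×1590.1 = 907.94 kg/min.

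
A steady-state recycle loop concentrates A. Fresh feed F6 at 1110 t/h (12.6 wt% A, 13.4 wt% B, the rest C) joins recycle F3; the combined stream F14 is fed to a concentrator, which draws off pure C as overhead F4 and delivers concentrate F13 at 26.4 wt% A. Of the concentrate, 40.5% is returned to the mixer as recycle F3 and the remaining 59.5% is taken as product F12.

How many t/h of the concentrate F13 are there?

890.4 t/h

Overall A balance (none leaves overhead): A in fresh feed = A in product, i.e. 1110×0.126 = (1−0.405)·F13·0.264.
F13 = 139.86/(0.264×0.595) = 890.37 t/h.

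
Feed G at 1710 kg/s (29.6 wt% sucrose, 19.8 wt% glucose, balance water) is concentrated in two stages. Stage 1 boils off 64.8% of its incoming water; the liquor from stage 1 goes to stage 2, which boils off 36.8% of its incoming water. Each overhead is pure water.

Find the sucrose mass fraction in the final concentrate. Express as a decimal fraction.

0.4880

water in feed = 1710×0.506 = 865.26 kg/s.
After stage 1: water left = (1−0.648)×865.26 = 304.57; stream total = 1149.3 kg/s.
After stage 2: water left = (1−0.368)×304.57 = 192.49; final concentrate = 1037.2 kg/s.
sucrose fraction = 506.16/1037.2 = 0.4880.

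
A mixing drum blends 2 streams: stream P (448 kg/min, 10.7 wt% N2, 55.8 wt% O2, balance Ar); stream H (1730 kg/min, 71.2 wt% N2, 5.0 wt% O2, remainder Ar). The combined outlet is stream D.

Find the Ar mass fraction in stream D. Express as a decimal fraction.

0.258

Total flow out = 448 + 1730 = 2178 kg/min.
Ar in = 448×0.335 + 1730×0.238 = 561.82 kg/min.
Ar mass fraction in D = 561.82/2178 = 0.258.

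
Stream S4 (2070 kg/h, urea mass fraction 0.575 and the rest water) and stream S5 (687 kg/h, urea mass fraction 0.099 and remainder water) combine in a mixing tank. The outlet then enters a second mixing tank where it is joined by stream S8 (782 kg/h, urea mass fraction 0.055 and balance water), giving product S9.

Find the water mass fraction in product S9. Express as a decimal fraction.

0.632

Overall, product flow = 3539 kg/h.
water in = 2070×0.425 + 687×0.901 + 782×0.945 = 2237.7 kg/h.
water fraction in S9 = 0.632.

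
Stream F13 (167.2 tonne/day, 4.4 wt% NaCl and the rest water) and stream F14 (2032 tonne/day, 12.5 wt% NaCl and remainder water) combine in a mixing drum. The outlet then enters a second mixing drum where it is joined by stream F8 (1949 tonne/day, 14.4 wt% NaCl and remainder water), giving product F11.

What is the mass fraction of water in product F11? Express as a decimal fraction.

Overall, product flow = 4148.2 tonne/day.
water in = 167.2×0.956 + 2032×0.875 + 1949×0.856 = 3606.2 tonne/day.
water fraction in F11 = 0.869.

0.869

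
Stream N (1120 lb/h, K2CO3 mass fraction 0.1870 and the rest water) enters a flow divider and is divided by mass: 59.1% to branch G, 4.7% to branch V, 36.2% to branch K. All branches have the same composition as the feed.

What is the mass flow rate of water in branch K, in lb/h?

Branch K total = 0.362×1120 = 405.44 lb/h.
water in K = 0.813×405.44 = 329.62 lb/h.

329.6 lb/h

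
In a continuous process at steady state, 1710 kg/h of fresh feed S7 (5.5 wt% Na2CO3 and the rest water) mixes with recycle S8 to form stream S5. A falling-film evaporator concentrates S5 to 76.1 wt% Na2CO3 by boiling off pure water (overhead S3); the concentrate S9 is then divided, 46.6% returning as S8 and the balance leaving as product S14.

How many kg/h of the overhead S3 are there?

Overall Na2CO3 balance (none leaves overhead): Na2CO3 in fresh feed = Na2CO3 in product, i.e. 1710×0.055 = (1−0.466)·S9·0.761.
S9 = 94.05/(0.761×0.534) = 231.44 kg/h.
Recycle S8 = 0.466×231.44 = 107.85 kg/h.
Combined feed S5 = 1710 + 107.85 = 1817.8 kg/h.
Overhead S3 = S5 − S9 = 1817.8 − 231.44 = 1586.4 kg/h.

1586 kg/h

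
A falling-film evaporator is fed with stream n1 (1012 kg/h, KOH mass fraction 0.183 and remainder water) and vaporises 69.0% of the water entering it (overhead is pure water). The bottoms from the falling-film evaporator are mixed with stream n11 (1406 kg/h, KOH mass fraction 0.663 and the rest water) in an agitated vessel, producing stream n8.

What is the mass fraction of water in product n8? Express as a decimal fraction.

0.395

Vapour removed = 0.690×0.817×1012 = 570.49 kg/h; concentrate = 441.51 kg/h.
water reaching the mixer = 256.31 (from concentrate) + 1406×0.337 = 730.13 kg/h.
Product flow = 441.51 + 1406 = 1847.5 kg/h; water fraction = 0.395.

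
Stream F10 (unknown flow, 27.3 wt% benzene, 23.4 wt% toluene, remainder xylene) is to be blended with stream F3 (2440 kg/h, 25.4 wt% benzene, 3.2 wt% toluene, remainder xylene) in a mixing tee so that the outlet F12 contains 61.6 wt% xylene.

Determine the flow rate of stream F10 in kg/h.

Let F10 be the unknown flow. Total out = 2440 + F10.
xylene balance: 1742.2 + 0.493·F10 = 0.616·(2440 + F10)
(0.493 − 0.616)·F10 = 0.616×2440 − 1742.2 = -239.12
F10 = -239.12 / -0.123 = 1944.1 kg/h

1944 kg/h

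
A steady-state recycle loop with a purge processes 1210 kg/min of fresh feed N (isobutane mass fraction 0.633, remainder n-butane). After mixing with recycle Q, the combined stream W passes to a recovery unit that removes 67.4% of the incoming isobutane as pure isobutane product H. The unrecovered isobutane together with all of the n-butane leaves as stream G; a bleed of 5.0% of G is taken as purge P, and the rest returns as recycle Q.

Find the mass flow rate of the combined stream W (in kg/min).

n-butane enters only via N and leaves only via the purge: 1210×0.367 = 0.050×(n-butane in G), and the recovery unit passes all n-butane, so n-butane in W = n-butane in G = 8881.4 kg/min.
isobutane in W: m_A = 1210×0.633 + (1−0.050)·(1−0.674)·m_A, so m_A = 765.93/0.6903 = 1109.6 kg/min.
W = 1109.6 + 8881.4 = 9991 kg/min.

9991 kg/min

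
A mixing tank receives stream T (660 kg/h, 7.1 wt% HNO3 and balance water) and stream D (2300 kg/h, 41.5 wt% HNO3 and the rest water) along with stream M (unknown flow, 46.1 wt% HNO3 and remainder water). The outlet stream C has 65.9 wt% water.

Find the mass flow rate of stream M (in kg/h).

66.67 kg/h

Let M be the unknown flow. Total out = 2960 + M.
water balance: 1958.6 + 0.539·M = 0.659·(2960 + M)
(0.539 − 0.659)·M = 0.659×2960 − 1958.6 = -8
M = -8 / -0.120 = 66.667 kg/h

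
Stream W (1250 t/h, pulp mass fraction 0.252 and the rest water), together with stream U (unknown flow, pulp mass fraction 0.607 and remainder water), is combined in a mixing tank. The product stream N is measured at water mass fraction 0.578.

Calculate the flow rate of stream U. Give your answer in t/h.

Let U be the unknown flow. Total out = 1250 + U.
water balance: 935 + 0.393·U = 0.578·(1250 + U)
(0.393 − 0.578)·U = 0.578×1250 − 935 = -212.5
U = -212.5 / -0.185 = 1148.6 t/h

1149 t/h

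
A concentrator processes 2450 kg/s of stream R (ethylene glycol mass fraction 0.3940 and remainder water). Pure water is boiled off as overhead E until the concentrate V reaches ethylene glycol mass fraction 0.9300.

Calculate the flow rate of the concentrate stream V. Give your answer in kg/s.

1038 kg/s

ethylene glycol is conserved: 2450×0.394 = 965.3 kg/s all reports to the concentrate.
Concentrate = 965.3/(target fraction) = 1038 kg/s.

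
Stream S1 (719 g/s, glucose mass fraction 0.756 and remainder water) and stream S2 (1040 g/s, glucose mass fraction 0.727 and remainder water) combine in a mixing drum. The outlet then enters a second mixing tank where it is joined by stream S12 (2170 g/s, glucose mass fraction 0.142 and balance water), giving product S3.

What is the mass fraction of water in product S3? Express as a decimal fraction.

Overall, product flow = 3929 g/s.
water in = 719×0.244 + 1040×0.273 + 2170×0.858 = 2321.2 g/s.
water fraction in S3 = 0.591.

0.591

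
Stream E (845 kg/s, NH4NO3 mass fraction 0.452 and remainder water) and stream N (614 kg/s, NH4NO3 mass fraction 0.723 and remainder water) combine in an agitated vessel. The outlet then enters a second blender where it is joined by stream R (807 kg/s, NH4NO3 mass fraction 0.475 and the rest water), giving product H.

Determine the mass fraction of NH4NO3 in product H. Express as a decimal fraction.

Overall, product flow = 2266 kg/s.
NH4NO3 in = 845×0.452 + 614×0.723 + 807×0.475 = 1209.2 kg/s.
NH4NO3 fraction in H = 0.534.

0.534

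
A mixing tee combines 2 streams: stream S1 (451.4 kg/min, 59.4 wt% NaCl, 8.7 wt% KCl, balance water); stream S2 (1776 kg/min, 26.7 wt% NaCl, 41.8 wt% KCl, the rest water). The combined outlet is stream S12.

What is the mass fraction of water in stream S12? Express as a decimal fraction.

Total flow out = 451.4 + 1776 = 2227.4 kg/min.
water in = 451.4×0.319 + 1776×0.315 = 703.44 kg/min.
water mass fraction in S12 = 703.44/2227.4 = 0.316.

0.316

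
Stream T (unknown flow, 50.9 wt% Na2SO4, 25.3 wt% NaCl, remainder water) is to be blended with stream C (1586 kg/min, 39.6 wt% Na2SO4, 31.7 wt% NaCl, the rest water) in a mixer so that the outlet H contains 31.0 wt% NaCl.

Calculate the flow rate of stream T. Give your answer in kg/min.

194.8 kg/min

Let T be the unknown flow. Total out = 1586 + T.
NaCl balance: 502.76 + 0.253·T = 0.310·(1586 + T)
(0.253 − 0.310)·T = 0.310×1586 − 502.76 = -11.102
T = -11.102 / -0.057 = 194.77 kg/min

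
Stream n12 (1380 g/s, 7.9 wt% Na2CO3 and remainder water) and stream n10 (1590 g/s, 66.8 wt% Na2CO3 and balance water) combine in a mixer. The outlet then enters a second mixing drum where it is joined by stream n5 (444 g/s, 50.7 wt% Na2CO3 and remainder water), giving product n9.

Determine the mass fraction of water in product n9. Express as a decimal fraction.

Overall, product flow = 3414 g/s.
water in = 1380×0.921 + 1590×0.332 + 444×0.493 = 2017.8 g/s.
water fraction in n9 = 0.591.

0.591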